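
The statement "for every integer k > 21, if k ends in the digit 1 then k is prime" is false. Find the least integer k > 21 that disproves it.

We need the least integer k > 21 for which k ends in the digit 1 but k is not prime.
For k = 31, 41 the conclusion holds.
k = 51: 51 ends in 1; 51 = 3 × 17, composite.
Thus k = 51 disproves the claim, and no smaller k works.

k = 51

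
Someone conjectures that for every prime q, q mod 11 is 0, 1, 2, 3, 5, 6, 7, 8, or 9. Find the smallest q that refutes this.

The first 11 eligible values, up to q = 31, all satisfy the conclusion.
q = 37: 37 mod 11 = 4 — not in {0, 1, 2, 3, 5, 6, 7, 8, 9}.

q = 37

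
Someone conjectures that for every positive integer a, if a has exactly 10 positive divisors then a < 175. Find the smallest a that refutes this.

Check each positive integer a in order until a has exactly 10 positive divisors but the claim fails.
For a = 48, 80, 112, 162 the conclusion holds.
a = 176: τ(176) = 10; 176 ≥ 175.
Thus a = 176 disproves the claim, and no smaller a works.

a = 176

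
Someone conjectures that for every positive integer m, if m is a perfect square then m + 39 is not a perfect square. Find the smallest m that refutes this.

m = 1: 1 + 39 = 40, not a perfect square.
m = 4: 4 + 39 = 43, not a perfect square.
m = 9: 9 + 39 = 48, not a perfect square.
m = 16: 16 + 39 = 55, not a perfect square.
m = 25: 25 = 5² and 25 + 39 = 64 = 8².

m = 25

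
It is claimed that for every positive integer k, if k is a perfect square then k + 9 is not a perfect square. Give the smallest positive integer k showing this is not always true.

k = 16

Check each positive integer k in order until k is a perfect square but k + 9 is a perfect square.
For k = 1, 4, 9 the conclusion holds.
k = 16: 16 = 4² and 16 + 9 = 25 = 5².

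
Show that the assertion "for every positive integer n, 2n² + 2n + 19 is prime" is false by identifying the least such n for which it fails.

n = 18

For n = 1, 2, 3, 4, …, 15, 16, 17 the conclusion holds.
n = 18: 2n² + 2n + 19 = 703 = 19 × 37, composite.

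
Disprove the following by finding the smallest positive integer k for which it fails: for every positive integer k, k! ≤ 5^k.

A counterexample is any positive integer k such that k! > 5^k; we check each in order.
The first 11 eligible values, up to k = 11, all satisfy the conclusion.
k = 12: k! = 479001600 and 5^k = 244140625, so 479001600 > 244140625.
Thus k = 12 disproves the claim, and no smaller k works.

k = 12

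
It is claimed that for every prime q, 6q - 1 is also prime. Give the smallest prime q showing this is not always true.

Check each prime q in order until 6q - 1 is not prime.
The first 4 eligible values, up to q = 7, all satisfy the conclusion.
q = 11: 6q - 1 = 65 = 5 × 13, not prime.
Thus q = 11 disproves the claim, and no smaller q works.

q = 11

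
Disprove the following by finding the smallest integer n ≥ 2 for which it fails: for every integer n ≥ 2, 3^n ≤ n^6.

Check each integer n ≥ 2 in order until 3^n > n^6.
The first 13 eligible values, up to n = 14, all satisfy the conclusion.
n = 15: 3^n = 14348907 and n^6 = 11390625, so 14348907 > 11390625.
Thus n = 15 disproves the claim, and no smaller n works.

n = 15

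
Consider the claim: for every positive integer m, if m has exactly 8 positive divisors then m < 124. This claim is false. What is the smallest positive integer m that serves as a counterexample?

m = 128

We need the least positive integer m for which m has exactly 8 positive divisors but the claim fails.
For m = 24, 30, 40, 42, …, 105, 110, 114 the conclusion holds.
m = 128: τ(128) = 8; 128 ≥ 124.
Hence m = 128 is a counterexample.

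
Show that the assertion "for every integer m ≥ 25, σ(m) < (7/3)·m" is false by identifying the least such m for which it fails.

m = 30

A counterexample is any integer m ≥ 25 such that the claim fails; we check each in order.
The first 5 eligible values, up to m = 29, all satisfy the conclusion.
m = 30: σ(30) = 72; 72 ≥ 70.
Hence m = 30 is a counterexample.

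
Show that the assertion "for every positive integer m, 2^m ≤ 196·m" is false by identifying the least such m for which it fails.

m = 12

Check each positive integer m in order until 2^m > 196·m.
For m = 1, 2, 3, 4, …, 9, 10, 11 the conclusion holds.
m = 12: 2^m = 4096 and 196·m = 2352, so 4096 > 2352.
Hence m = 12 is a counterexample.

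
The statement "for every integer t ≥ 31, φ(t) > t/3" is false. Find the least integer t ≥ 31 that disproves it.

Check each integer t ≥ 31 in order until the claim fails.
t = 31: φ(31) = 30 and 31/3 = 31/3, so φ(31) > 31/3.
t = 32: φ(32) = 16 and 32/3 = 32/3, so φ(32) > 32/3.
t = 33: φ(33) = 20 and 33/3 = 11, so φ(33) > 33/3.
t = 34: φ(34) = 16 and 34/3 = 34/3, so φ(34) > 34/3.
t = 35: φ(35) = 24 and 35/3 = 35/3, so φ(35) > 35/3.
t = 36: φ(36) = 12 and 36/3 = 12, so φ(36) ≤ 36/3.
Thus t = 36 disproves the claim, and no smaller t works.

t = 36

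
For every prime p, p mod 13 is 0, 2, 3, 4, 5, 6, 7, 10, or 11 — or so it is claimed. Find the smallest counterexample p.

p = 47

A counterexample is any prime p such that the claim fails; we check each in order.
For p = 2, 3, 5, 7, …, 37, 41, 43 the conclusion holds.
p = 47: 47 mod 13 = 8 — not in {0, 2, 3, 4, 5, 6, 7, 10, 11}.
Thus p = 47 disproves the claim, and no smaller p works.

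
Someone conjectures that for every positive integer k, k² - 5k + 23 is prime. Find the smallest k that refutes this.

We need the least positive integer k for which k² - 5k + 23 is not prime.
The first 18 eligible values, up to k = 18, all satisfy the conclusion.
k = 19: k² - 5k + 23 = 289 = 17 × 17, composite.
Hence k = 19 is a counterexample.

k = 19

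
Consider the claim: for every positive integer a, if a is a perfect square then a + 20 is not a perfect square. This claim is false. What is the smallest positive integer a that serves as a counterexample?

For a = 1, 4, 9 the conclusion holds.
a = 16: 16 = 4² and 16 + 20 = 36 = 6².
So a = 16 is the smallest counterexample.

a = 16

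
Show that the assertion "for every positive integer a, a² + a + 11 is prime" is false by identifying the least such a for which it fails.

a = 10

For a = 1, 2, 3, 4, 5, 6, 7, 8, 9 the conclusion holds.
a = 10: a² + a + 11 = 121 = 11 × 11, composite.
So a = 10 is the smallest counterexample.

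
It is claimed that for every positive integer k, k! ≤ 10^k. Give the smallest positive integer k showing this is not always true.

k = 25

Check each positive integer k in order until k! > 10^k.
For k = 1, 2, 3, 4, …, 22, 23, 24 the conclusion holds.
k = 25: k! = 15511210043330985984000000 and 10^k = 10000000000000000000000000, so 15511210043330985984000000 > 10000000000000000000000000.
Thus k = 25 disproves the claim, and no smaller k works.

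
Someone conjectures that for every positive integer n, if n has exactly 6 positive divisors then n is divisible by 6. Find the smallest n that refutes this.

n = 20

For n = 12, 18 the conclusion holds.
n = 20: τ(20) = 6; 20 mod 6 = 2.
Hence n = 20 is a counterexample.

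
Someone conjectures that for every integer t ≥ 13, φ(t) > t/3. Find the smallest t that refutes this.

t = 18

Check each integer t ≥ 13 in order until the claim fails.
For t = 13, 14, 15, 16, 17 the conclusion holds.
t = 18: φ(18) = 6 and 18/3 = 6, so φ(18) ≤ 18/3.
Thus t = 18 disproves the claim, and no smaller t works.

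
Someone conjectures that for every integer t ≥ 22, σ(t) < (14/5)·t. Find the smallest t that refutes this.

t = 60

For t = 22, 23, 24, 25, …, 57, 58, 59 the conclusion holds.
t = 60: σ(60) = 168; 168 ≥ 168.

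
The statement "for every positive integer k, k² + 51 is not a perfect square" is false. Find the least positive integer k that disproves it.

The first 6 eligible values, up to k = 6, all satisfy the conclusion.
k = 7: 7² + 51 = 100 = 10², a perfect square.
Thus k = 7 disproves the claim, and no smaller k works.

k = 7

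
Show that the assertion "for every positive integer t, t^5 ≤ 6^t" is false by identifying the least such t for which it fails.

t = 3

A counterexample is any positive integer t such that t^5 > 6^t; we check each in order.
t = 1: t^5 = 1 and 6^t = 6, so 1 ≤ 6.
t = 2: t^5 = 32 and 6^t = 36, so 32 ≤ 36.
t = 3: t^5 = 243 and 6^t = 216, so 243 > 216.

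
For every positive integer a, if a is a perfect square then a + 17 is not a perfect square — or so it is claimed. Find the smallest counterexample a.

a = 64

Check each positive integer a in order until a is a perfect square but a + 17 is a perfect square.
a = 1: 1 + 17 = 18, not a perfect square.
a = 4: 4 + 17 = 21, not a perfect square.
a = 9: 9 + 17 = 26, not a perfect square.
a = 16: 16 + 17 = 33, not a perfect square.
a = 25: 25 + 17 = 42, not a perfect square.
a = 36: 36 + 17 = 53, not a perfect square.
a = 49: 49 + 17 = 66, not a perfect square.
a = 64: 64 = 8² and 64 + 17 = 81 = 9².
Thus a = 64 disproves the claim, and no smaller a works.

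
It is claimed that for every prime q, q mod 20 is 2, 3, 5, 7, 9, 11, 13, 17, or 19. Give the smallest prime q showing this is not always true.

The first 12 eligible values, up to q = 37, all satisfy the conclusion.
q = 41: 41 mod 20 = 1 — not in {2, 3, 5, 7, 9, 11, 13, 17, 19}.
So q = 41 is the smallest counterexample.

q = 41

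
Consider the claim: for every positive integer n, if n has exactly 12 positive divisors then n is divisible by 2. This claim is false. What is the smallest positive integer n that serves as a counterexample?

For n = 60, 72, 84, 90, …, 294, 306, 308 the conclusion holds.
n = 315: τ(315) = 12; 315 mod 2 = 1.
Hence n = 315 is a counterexample.

n = 315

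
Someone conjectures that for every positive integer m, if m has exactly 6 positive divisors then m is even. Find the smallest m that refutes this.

m = 45

Check each positive integer m in order until m has exactly 6 positive divisors but m is odd.
The first 6 eligible values, up to m = 44, all satisfy the conclusion.
m = 45: divisors of 45: 1, 3, 5, 9, 15, 45; 45 is odd.
So m = 45 is the smallest counterexample.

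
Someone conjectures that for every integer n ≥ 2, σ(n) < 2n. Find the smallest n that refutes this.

n = 6

For n = 2, 3, 4, 5 the conclusion holds.
n = 6: σ(6) = 12; 12 ≥ 12.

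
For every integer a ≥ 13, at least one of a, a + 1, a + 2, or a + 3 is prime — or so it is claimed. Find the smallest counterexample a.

a = 24

A counterexample is any integer a ≥ 13 such that a, a + 1, a + 2, a + 3 are all composite; we check each in order.
For a = 13, 14, 15, 16, …, 21, 22, 23 the conclusion holds.
a = 24: 24 = 2 × 12; 25 = 5 × 5; 26 = 2 × 13; 27 = 3 × 9 — all composite.
Thus a = 24 disproves the claim, and no smaller a works.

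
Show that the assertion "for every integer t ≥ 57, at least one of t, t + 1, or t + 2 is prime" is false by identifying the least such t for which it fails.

t = 62

Check each integer t ≥ 57 in order until t, t + 1, t + 2 are all composite.
t = 57: 59 is prime.
t = 58: 59 is prime.
t = 59: 59 is prime.
t = 60: 61 is prime.
t = 61: 61 is prime.
t = 62: 62 = 2 × 31; 63 = 3 × 21; 64 = 2 × 32 — all composite.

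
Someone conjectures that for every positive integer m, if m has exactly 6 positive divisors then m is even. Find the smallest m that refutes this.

The first 6 eligible values, up to m = 44, all satisfy the conclusion.
m = 45: divisors of 45: 1, 3, 5, 9, 15, 45; 45 is odd.

m = 45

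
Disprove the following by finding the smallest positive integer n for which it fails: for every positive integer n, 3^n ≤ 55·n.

We need the least positive integer n for which 3^n > 55·n.
n = 1: 3^n = 3 and 55·n = 55, so 3 ≤ 55.
n = 2: 3^n = 9 and 55·n = 110, so 9 ≤ 110.
n = 3: 3^n = 27 and 55·n = 165, so 27 ≤ 165.
n = 4: 3^n = 81 and 55·n = 220, so 81 ≤ 220.
n = 5: 3^n = 243 and 55·n = 275, so 243 ≤ 275.
n = 6: 3^n = 729 and 55·n = 330, so 729 > 330.
Thus n = 6 disproves the claim, and no smaller n works.

n = 6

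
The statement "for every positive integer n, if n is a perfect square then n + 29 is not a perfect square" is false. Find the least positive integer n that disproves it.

A counterexample is any positive integer n such that n is a perfect square but n + 29 is a perfect square; we check each in order.
For n = 1, 4, 9, 16, …, 121, 144, 169 the conclusion holds.
n = 196: 196 = 14² and 196 + 29 = 225 = 15².

n = 196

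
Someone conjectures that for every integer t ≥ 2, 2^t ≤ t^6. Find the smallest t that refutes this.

t = 30

A counterexample is any integer t ≥ 2 such that 2^t > t^6; we check each in order.
For t = 2, 3, 4, 5, …, 27, 28, 29 the conclusion holds.
t = 30: 2^t = 1073741824 and t^6 = 729000000, so 1073741824 > 729000000.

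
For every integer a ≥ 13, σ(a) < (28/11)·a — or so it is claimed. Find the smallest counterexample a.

a = 48

We need the least integer a ≥ 13 for which the claim fails.
The first 35 eligible values, up to a = 47, all satisfy the conclusion.
a = 48: σ(48) = 124; 124 ≥ 1344/11.
Hence a = 48 is a counterexample.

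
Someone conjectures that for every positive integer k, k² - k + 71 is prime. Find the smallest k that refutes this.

k = 3

Check each positive integer k in order until k² - k + 71 is not prime.
k = 1: k² - k + 71 = 71, prime.
k = 2: k² - k + 71 = 73, prime.
k = 3: k² - k + 71 = 77 = 7 × 11, composite.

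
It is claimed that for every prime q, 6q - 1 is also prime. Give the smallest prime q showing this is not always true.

The first 4 eligible values, up to q = 7, all satisfy the conclusion.
q = 11: 6q - 1 = 65 = 5 × 13, not prime.
Hence q = 11 is a counterexample.

q = 11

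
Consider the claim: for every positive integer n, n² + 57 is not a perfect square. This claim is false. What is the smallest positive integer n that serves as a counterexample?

Check each positive integer n in order until n² + 57 is a perfect square.
For n = 1, 2, 3, 4, 5, 6, 7 the conclusion holds.
n = 8: 8² + 57 = 121 = 11², a perfect square.

n = 8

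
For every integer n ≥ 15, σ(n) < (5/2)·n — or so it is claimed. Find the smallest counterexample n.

For n = 15, 16, 17, 18, 19, 20, 21, 22, 23 the conclusion holds.
n = 24: σ(24) = 60; 60 ≥ 60.

n = 24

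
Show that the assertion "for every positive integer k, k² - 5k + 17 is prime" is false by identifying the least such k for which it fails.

For k = 1, 2, 3, 4, …, 10, 11, 12 the conclusion holds.
k = 13: k² - 5k + 17 = 121 = 11 × 11, composite.

k = 13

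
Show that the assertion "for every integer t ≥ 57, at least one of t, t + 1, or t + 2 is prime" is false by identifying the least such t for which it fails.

Check each integer t ≥ 57 in order until t, t + 1, t + 2 are all composite.
For t = 57, 58, 59, 60, 61 the conclusion holds.
t = 62: 62 = 2 × 31; 63 = 3 × 21; 64 = 2 × 32 — all composite.
So t = 62 is the smallest counterexample.

t = 62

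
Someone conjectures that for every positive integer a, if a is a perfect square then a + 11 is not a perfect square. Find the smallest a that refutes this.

We need the least positive integer a for which a is a perfect square but a + 11 is a perfect square.
a = 1: 1 + 11 = 12, not a perfect square.
a = 4: 4 + 11 = 15, not a perfect square.
a = 9: 9 + 11 = 20, not a perfect square.
a = 16: 16 + 11 = 27, not a perfect square.
a = 25: 25 = 5² and 25 + 11 = 36 = 6².
Thus a = 25 disproves the claim, and no smaller a works.

a = 25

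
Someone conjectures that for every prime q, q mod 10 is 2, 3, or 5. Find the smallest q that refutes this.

q = 7

q = 2: 2 mod 10 = 2.
q = 3: 3 mod 10 = 3.
q = 5: 5 mod 10 = 5.
q = 7: 7 mod 10 = 7 — not in {2, 3, 5}.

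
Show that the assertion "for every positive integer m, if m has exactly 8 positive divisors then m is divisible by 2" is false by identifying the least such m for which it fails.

For m = 24, 30, 40, 42, …, 88, 102, 104 the conclusion holds.
m = 105: τ(105) = 8; 105 mod 2 = 1.

m = 105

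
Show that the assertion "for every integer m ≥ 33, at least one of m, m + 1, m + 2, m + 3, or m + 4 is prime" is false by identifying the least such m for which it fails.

m = 48

The first 15 eligible values, up to m = 47, all satisfy the conclusion.
m = 48: 48 = 2 × 24; 49 = 7 × 7; 50 = 2 × 25; 51 = 3 × 17; 52 = 2 × 26 — all composite.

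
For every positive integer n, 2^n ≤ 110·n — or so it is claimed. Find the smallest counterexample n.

A counterexample is any positive integer n such that 2^n > 110·n; we check each in order.
For n = 1, 2, 3, 4, 5, 6, 7, 8, 9, 10 the conclusion holds.
n = 11: 2^n = 2048 and 110·n = 1210, so 2048 > 1210.

n = 11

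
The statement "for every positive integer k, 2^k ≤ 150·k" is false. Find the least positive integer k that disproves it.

A counterexample is any positive integer k such that 2^k > 150·k; we check each in order.
For k = 1, 2, 3, 4, 5, 6, 7, 8, 9, 10 the conclusion holds.
k = 11: 2^k = 2048 and 150·k = 1650, so 2048 > 1650.
Hence k = 11 is a counterexample.

k = 11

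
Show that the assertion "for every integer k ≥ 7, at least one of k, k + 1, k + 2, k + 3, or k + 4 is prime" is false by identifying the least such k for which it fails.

k = 24

Check each integer k ≥ 7 in order until k, k + 1, k + 2, k + 3, k + 4 are all composite.
For k = 7, 8, 9, 10, …, 21, 22, 23 the conclusion holds.
k = 24: 24 = 2 × 12; 25 = 5 × 5; 26 = 2 × 13; 27 = 3 × 9; 28 = 2 × 14 — all composite.
So k = 24 is the smallest counterexample.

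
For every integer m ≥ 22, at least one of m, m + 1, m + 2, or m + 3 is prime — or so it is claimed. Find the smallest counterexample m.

m = 24

A counterexample is any integer m ≥ 22 such that m, m + 1, m + 2, m + 3 are all composite; we check each in order.
m = 22: 23 is prime.
m = 23: 23 is prime.
m = 24: 24 = 2 × 12; 25 = 5 × 5; 26 = 2 × 13; 27 = 3 × 9 — all composite.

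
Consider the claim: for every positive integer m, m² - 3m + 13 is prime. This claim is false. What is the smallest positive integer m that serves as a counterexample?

m = 12

The first 11 eligible values, up to m = 11, all satisfy the conclusion.
m = 12: m² - 3m + 13 = 121 = 11 × 11, composite.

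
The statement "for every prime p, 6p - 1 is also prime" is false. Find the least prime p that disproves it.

p = 11

For p = 2, 3, 5, 7 the conclusion holds.
p = 11: 6p - 1 = 65 = 5 × 13, not prime.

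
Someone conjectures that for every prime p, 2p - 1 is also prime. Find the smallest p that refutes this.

For p = 2, 3 the conclusion holds.
p = 5: 2p - 1 = 9 = 3 × 3, not prime.
Hence p = 5 is a counterexample.

p = 5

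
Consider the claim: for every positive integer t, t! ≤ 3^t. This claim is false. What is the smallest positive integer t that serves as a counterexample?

We need the least positive integer t for which t! > 3^t.
For t = 1, 2, 3, 4, 5, 6 the conclusion holds.
t = 7: t! = 5040 and 3^t = 2187, so 5040 > 2187.
Thus t = 7 disproves the claim, and no smaller t works.

t = 7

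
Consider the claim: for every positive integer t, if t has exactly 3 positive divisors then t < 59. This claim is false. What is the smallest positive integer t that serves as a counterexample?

t = 121

A counterexample is any positive integer t such that t has exactly 3 positive divisors but the claim fails; we check each in order.
For t = 4, 9, 25, 49 the conclusion holds.
t = 121: τ(121) = 3; 121 ≥ 59.
Hence t = 121 is a counterexample.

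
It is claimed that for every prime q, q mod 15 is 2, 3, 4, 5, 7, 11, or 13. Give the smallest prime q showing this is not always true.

We need the least prime q for which the claim fails.
For q = 2, 3, 5, 7, 11, 13, 17, 19 the conclusion holds.
q = 23: 23 mod 15 = 8 — not in {2, 3, 4, 5, 7, 11, 13}.
So q = 23 is the smallest counterexample.

q = 23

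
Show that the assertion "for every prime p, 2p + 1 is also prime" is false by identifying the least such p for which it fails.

Check each prime p in order until 2p + 1 is not prime.
For p = 2, 3, 5 the conclusion holds.
p = 7: 2p + 1 = 15 = 3 × 5, not prime.

p = 7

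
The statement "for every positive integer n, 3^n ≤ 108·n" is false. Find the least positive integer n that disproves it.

n = 6

We need the least positive integer n for which 3^n > 108·n.
The first 5 eligible values, up to n = 5, all satisfy the conclusion.
n = 6: 3^n = 729 and 108·n = 648, so 729 > 648.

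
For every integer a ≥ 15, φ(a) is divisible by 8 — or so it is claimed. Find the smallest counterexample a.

a = 15: φ(15) = 8; 8 mod 8 = 0.
a = 16: φ(16) = 8; 8 mod 8 = 0.
a = 17: φ(17) = 16; 16 mod 8 = 0.
a = 18: φ(18) = 6; 6 mod 8 = 6.

a = 18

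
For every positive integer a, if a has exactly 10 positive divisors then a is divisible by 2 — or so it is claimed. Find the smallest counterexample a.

a = 405

Check each positive integer a in order until a has exactly 10 positive divisors but a is not divisible by 2.
The first 9 eligible values, up to a = 368, all satisfy the conclusion.
a = 405: τ(405) = 10; 405 mod 2 = 1.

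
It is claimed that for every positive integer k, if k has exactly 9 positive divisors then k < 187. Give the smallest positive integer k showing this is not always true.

Check each positive integer k in order until k has exactly 9 positive divisors but the claim fails.
k = 36: τ(36) = 9; 36 < 187.
k = 100: τ(100) = 9; 100 < 187.
k = 196: τ(196) = 9; 196 ≥ 187.
Thus k = 196 disproves the claim, and no smaller k works.

k = 196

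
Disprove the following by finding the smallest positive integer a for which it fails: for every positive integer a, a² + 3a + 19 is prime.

a = 15

We need the least positive integer a for which a² + 3a + 19 is not prime.
For a = 1, 2, 3, 4, …, 12, 13, 14 the conclusion holds.
a = 15: a² + 3a + 19 = 289 = 17 × 17, composite.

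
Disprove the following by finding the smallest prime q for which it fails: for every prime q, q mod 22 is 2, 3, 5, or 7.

q = 11

For q = 2, 3, 5, 7 the conclusion holds.
q = 11: 11 mod 22 = 11 — not in {2, 3, 5, 7}.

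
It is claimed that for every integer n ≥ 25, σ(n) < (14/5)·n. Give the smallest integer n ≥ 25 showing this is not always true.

For n = 25, 26, 27, 28, …, 57, 58, 59 the conclusion holds.
n = 60: σ(60) = 168; 168 ≥ 168.
Thus n = 60 disproves the claim, and no smaller n works.

n = 60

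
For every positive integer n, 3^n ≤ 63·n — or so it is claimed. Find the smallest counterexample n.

For n = 1, 2, 3, 4, 5 the conclusion holds.
n = 6: 3^n = 729 and 63·n = 378, so 729 > 378.

n = 6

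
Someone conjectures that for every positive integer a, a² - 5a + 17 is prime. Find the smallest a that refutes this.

a = 13

A counterexample is any positive integer a such that a² - 5a + 17 is not prime; we check each in order.
For a = 1, 2, 3, 4, …, 10, 11, 12 the conclusion holds.
a = 13: a² - 5a + 17 = 121 = 11 × 11, composite.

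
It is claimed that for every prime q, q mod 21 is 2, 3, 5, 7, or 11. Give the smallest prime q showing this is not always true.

Check each prime q in order until the claim fails.
q = 2: 2 mod 21 = 2.
q = 3: 3 mod 21 = 3.
q = 5: 5 mod 21 = 5.
q = 7: 7 mod 21 = 7.
q = 11: 11 mod 21 = 11.
q = 13: 13 mod 21 = 13 — not in {2, 3, 5, 7, 11}.
Hence q = 13 is a counterexample.

q = 13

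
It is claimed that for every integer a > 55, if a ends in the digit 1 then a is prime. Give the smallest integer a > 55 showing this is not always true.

a = 81

Check each integer a > 55 in order until a ends in the digit 1 but a is not prime.
For a = 61, 71 the conclusion holds.
a = 81: 81 ends in 1; 81 = 3 × 27, composite.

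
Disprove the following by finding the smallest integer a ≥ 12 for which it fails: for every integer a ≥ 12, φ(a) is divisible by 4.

A counterexample is any integer a ≥ 12 such that φ(a) is not divisible by 4; we check each in order.
a = 12: φ(12) = 4; 4 mod 4 = 0.
a = 13: φ(13) = 12; 12 mod 4 = 0.
a = 14: φ(14) = 6; 6 mod 4 = 2.

a = 14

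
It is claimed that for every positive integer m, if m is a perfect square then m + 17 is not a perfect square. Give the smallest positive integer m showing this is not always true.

m = 64

The first 7 eligible values, up to m = 49, all satisfy the conclusion.
m = 64: 64 = 8² and 64 + 17 = 81 = 9².
Thus m = 64 disproves the claim, and no smaller m works.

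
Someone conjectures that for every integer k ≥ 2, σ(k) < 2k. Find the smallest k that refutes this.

We need the least integer k ≥ 2 for which the claim fails.
k = 2: σ(2) = 3; 3 < 4.
k = 3: σ(3) = 4; 4 < 6.
k = 4: σ(4) = 7; 7 < 8.
k = 5: σ(5) = 6; 6 < 10.
k = 6: σ(6) = 12; 12 ≥ 12.
Thus k = 6 disproves the claim, and no smaller k works.

k = 6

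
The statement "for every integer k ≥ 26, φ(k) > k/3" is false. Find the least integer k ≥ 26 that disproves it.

We need the least integer k ≥ 26 for which the claim fails.
The first 4 eligible values, up to k = 29, all satisfy the conclusion.
k = 30: φ(30) = 8 and 30/3 = 10, so φ(30) ≤ 30/3.

k = 30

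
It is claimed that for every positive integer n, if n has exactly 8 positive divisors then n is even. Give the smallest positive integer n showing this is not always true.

A counterexample is any positive integer n such that n has exactly 8 positive divisors but n is odd; we check each in order.
For n = 24, 30, 40, 42, …, 88, 102, 104 the conclusion holds.
n = 105: divisors of 105: 1, 3, 5, 7, 15, 21, 35, 105; 105 is odd.

n = 105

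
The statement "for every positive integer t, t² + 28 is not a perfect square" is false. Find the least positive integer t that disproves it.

t = 1: 1² + 28 = 29, not a perfect square.
t = 2: 2² + 28 = 32, not a perfect square.
t = 3: 3² + 28 = 37, not a perfect square.
t = 4: 4² + 28 = 44, not a perfect square.
t = 5: 5² + 28 = 53, not a perfect square.
t = 6: 6² + 28 = 64 = 8², a perfect square.
Hence t = 6 is a counterexample.

t = 6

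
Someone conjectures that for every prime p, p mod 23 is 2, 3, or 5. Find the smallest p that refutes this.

p = 7

Check each prime p in order until the claim fails.
For p = 2, 3, 5 the conclusion holds.
p = 7: 7 mod 23 = 7 — not in {2, 3, 5}.
Thus p = 7 disproves the claim, and no smaller p works.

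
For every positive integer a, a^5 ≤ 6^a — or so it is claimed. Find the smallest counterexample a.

a = 3

For a = 1, 2 the conclusion holds.
a = 3: a^5 = 243 and 6^a = 216, so 243 > 216.
Thus a = 3 disproves the claim, and no smaller a works.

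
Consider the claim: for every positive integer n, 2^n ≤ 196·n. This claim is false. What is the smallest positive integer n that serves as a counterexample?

A counterexample is any positive integer n such that 2^n > 196·n; we check each in order.
For n = 1, 2, 3, 4, …, 9, 10, 11 the conclusion holds.
n = 12: 2^n = 4096 and 196·n = 2352, so 4096 > 2352.
Hence n = 12 is a counterexample.

n = 12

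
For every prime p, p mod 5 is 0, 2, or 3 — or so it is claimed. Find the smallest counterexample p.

p = 11

A counterexample is any prime p such that the claim fails; we check each in order.
p = 2: 2 mod 5 = 2.
p = 3: 3 mod 5 = 3.
p = 5: 5 mod 5 = 0.
p = 7: 7 mod 5 = 2.
p = 11: 11 mod 5 = 1 — not in {0, 2, 3}.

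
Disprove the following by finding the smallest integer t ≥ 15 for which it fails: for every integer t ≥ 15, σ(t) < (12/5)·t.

For t = 15, 16, 17, 18, 19, 20, 21, 22, 23 the conclusion holds.
t = 24: σ(24) = 60; 60 ≥ 288/5.

t = 24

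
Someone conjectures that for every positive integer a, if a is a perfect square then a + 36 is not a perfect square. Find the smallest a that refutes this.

We need the least positive integer a for which a is a perfect square but a + 36 is a perfect square.
a = 1: 1 + 36 = 37, not a perfect square.
a = 4: 4 + 36 = 40, not a perfect square.
a = 9: 9 + 36 = 45, not a perfect square.
a = 16: 16 + 36 = 52, not a perfect square.
a = 25: 25 + 36 = 61, not a perfect square.
a = 36: 36 + 36 = 72, not a perfect square.
a = 49: 49 + 36 = 85, not a perfect square.
a = 64: 64 = 8² and 64 + 36 = 100 = 10².

a = 64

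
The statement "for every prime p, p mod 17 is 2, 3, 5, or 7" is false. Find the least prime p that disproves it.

A counterexample is any prime p such that the claim fails; we check each in order.
For p = 2, 3, 5, 7 the conclusion holds.
p = 11: 11 mod 17 = 11 — not in {2, 3, 5, 7}.
Thus p = 11 disproves the claim, and no smaller p works.

p = 11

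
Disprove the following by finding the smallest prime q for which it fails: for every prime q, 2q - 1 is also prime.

Check each prime q in order until 2q - 1 is not prime.
For q = 2, 3 the conclusion holds.
q = 5: 2q - 1 = 9 = 3 × 3, not prime.
So q = 5 is the smallest counterexample.

q = 5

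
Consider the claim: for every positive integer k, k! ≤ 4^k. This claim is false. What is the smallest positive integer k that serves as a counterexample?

We need the least positive integer k for which k! > 4^k.
k = 1: k! = 1 and 4^k = 4, so 1 ≤ 4.
k = 2: k! = 2 and 4^k = 16, so 2 ≤ 16.
k = 3: k! = 6 and 4^k = 64, so 6 ≤ 64.
k = 4: k! = 24 and 4^k = 256, so 24 ≤ 256.
k = 5: k! = 120 and 4^k = 1024, so 120 ≤ 1024.
k = 6: k! = 720 and 4^k = 4096, so 720 ≤ 4096.
k = 7: k! = 5040 and 4^k = 16384, so 5040 ≤ 16384.
k = 8: k! = 40320 and 4^k = 65536, so 40320 ≤ 65536.
k = 9: k! = 362880 and 4^k = 262144, so 362880 > 262144.
Thus k = 9 disproves the claim, and no smaller k works.

k = 9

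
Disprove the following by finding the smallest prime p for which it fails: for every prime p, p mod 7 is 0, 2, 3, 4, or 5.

p = 13

For p = 2, 3, 5, 7, 11 the conclusion holds.
p = 13: 13 mod 7 = 6 — not in {0, 2, 3, 4, 5}.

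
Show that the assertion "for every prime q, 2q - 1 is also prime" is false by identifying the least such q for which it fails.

q = 5

q = 2: 2q - 1 = 3, prime.
q = 3: 2q - 1 = 5, prime.
q = 5: 2q - 1 = 9 = 3 × 3, not prime.
So q = 5 is the smallest counterexample.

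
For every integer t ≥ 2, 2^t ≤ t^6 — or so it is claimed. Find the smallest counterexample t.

For t = 2, 3, 4, 5, …, 27, 28, 29 the conclusion holds.
t = 30: 2^t = 1073741824 and t^6 = 729000000, so 1073741824 > 729000000.
So t = 30 is the smallest counterexample.

t = 30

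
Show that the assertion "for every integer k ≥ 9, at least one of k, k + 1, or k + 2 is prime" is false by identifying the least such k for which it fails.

k = 9: 11 is prime.
k = 10: 11 is prime.
k = 11: 11 is prime.
k = 12: 13 is prime.
k = 13: 13 is prime.
k = 14: 14 = 2 × 7; 15 = 3 × 5; 16 = 2 × 8 — all composite.
So k = 14 is the smallest counterexample.

k = 14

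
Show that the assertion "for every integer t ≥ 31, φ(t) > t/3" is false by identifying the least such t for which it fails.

t = 36

A counterexample is any integer t ≥ 31 such that the claim fails; we check each in order.
For t = 31, 32, 33, 34, 35 the conclusion holds.
t = 36: φ(36) = 12 and 36/3 = 12, so φ(36) ≤ 36/3.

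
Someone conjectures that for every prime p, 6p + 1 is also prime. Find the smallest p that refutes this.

We need the least prime p for which 6p + 1 is not prime.
For p = 2, 3, 5, 7, 11, 13, 17 the conclusion holds.
p = 19: 6p + 1 = 115 = 5 × 23, not prime.
Thus p = 19 disproves the claim, and no smaller p works.

p = 19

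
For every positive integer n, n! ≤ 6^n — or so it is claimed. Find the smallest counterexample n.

n = 14

We need the least positive integer n for which n! > 6^n.
The first 13 eligible values, up to n = 13, all satisfy the conclusion.
n = 14: n! = 87178291200 and 6^n = 78364164096, so 87178291200 > 78364164096.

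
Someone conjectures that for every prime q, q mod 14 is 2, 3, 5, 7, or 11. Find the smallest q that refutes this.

q = 13

We need the least prime q for which the claim fails.
q = 2: 2 mod 14 = 2.
q = 3: 3 mod 14 = 3.
q = 5: 5 mod 14 = 5.
q = 7: 7 mod 14 = 7.
q = 11: 11 mod 14 = 11.
q = 13: 13 mod 14 = 13 — not in {2, 3, 5, 7, 11}.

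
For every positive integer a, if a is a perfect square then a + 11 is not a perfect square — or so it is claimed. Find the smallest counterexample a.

a = 25

a = 1: 1 + 11 = 12, not a perfect square.
a = 4: 4 + 11 = 15, not a perfect square.
a = 9: 9 + 11 = 20, not a perfect square.
a = 16: 16 + 11 = 27, not a perfect square.
a = 25: 25 = 5² and 25 + 11 = 36 = 6².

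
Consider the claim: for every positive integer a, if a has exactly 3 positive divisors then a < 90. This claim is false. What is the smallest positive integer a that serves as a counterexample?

A counterexample is any positive integer a such that a has exactly 3 positive divisors but the claim fails; we check each in order.
For a = 4, 9, 25, 49 the conclusion holds.
a = 121: τ(121) = 3; 121 ≥ 90.
So a = 121 is the smallest counterexample.

a = 121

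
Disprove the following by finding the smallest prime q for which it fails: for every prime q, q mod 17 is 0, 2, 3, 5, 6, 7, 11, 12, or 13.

The first 10 eligible values, up to q = 29, all satisfy the conclusion.
q = 31: 31 mod 17 = 14 — not in {0, 2, 3, 5, 6, 7, 11, 12, 13}.
Hence q = 31 is a counterexample.

q = 31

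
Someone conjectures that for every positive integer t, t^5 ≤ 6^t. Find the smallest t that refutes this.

Check each positive integer t in order until t^5 > 6^t.
t = 1: t^5 = 1 and 6^t = 6, so 1 ≤ 6.
t = 2: t^5 = 32 and 6^t = 36, so 32 ≤ 36.
t = 3: t^5 = 243 and 6^t = 216, so 243 > 216.
So t = 3 is the smallest counterexample.

t = 3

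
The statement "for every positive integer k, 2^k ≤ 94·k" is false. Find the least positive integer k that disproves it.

k = 10

For k = 1, 2, 3, 4, 5, 6, 7, 8, 9 the conclusion holds.
k = 10: 2^k = 1024 and 94·k = 940, so 1024 > 940.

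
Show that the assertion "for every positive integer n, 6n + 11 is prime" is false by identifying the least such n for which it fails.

n = 4

For n = 1, 2, 3 the conclusion holds.
n = 4: 6n + 11 = 35 = 5 × 7, composite.
So n = 4 is the smallest counterexample.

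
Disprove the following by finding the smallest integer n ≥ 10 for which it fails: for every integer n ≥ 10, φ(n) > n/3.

n = 12

We need the least integer n ≥ 10 for which the claim fails.
For n = 10, 11 the conclusion holds.
n = 12: φ(12) = 4 and 12/3 = 4, so φ(12) ≤ 12/3.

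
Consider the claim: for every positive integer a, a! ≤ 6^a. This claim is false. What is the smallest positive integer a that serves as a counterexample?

We need the least positive integer a for which a! > 6^a.
For a = 1, 2, 3, 4, …, 11, 12, 13 the conclusion holds.
a = 14: a! = 87178291200 and 6^a = 78364164096, so 87178291200 > 78364164096.

a = 14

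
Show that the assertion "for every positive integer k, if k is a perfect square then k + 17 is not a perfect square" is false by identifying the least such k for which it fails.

k = 64

A counterexample is any positive integer k such that k is a perfect square but k + 17 is a perfect square; we check each in order.
The first 7 eligible values, up to k = 49, all satisfy the conclusion.
k = 64: 64 = 8² and 64 + 17 = 81 = 9².
So k = 64 is the smallest counterexample.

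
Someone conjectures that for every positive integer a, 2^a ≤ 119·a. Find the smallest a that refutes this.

A counterexample is any positive integer a such that 2^a > 119·a; we check each in order.
The first 10 eligible values, up to a = 10, all satisfy the conclusion.
a = 11: 2^a = 2048 and 119·a = 1309, so 2048 > 1309.
Hence a = 11 is a counterexample.

a = 11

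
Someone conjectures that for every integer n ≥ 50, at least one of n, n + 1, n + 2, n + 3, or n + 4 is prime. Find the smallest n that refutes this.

Check each integer n ≥ 50 in order until n, n + 1, n + 2, n + 3, n + 4 are all composite.
For n = 50, 51, 52, 53 the conclusion holds.
n = 54: 54 = 2 × 27; 55 = 5 × 11; 56 = 2 × 28; 57 = 3 × 19; 58 = 2 × 29 — all composite.
Hence n = 54 is a counterexample.

n = 54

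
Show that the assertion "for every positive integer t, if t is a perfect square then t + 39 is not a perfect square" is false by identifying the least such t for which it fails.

t = 25

Check each positive integer t in order until t is a perfect square but t + 39 is a perfect square.
For t = 1, 4, 9, 16 the conclusion holds.
t = 25: 25 = 5² and 25 + 39 = 64 = 8².
Thus t = 25 disproves the claim, and no smaller t works.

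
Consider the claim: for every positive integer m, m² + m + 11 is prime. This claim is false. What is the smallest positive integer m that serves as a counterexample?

m = 10

The first 9 eligible values, up to m = 9, all satisfy the conclusion.
m = 10: m² + m + 11 = 121 = 11 × 11, composite.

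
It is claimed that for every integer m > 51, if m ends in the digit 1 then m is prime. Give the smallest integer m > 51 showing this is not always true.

m = 81

A counterexample is any integer m > 51 such that m ends in the digit 1 but m is not prime; we check each in order.
m = 61: 61 ends in 1 and is prime.
m = 71: 71 ends in 1 and is prime.
m = 81: 81 ends in 1; 81 = 3 × 27, composite.
Thus m = 81 disproves the claim, and no smaller m works.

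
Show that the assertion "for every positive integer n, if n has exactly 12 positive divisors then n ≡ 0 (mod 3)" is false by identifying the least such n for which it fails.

n = 140

Check each positive integer n in order until n has exactly 12 positive divisors but the claim fails.
n = 60: τ(60) = 12; 60 ≡ 0 (mod 3).
n = 72: τ(72) = 12; 72 ≡ 0 (mod 3).
n = 84: τ(84) = 12; 84 ≡ 0 (mod 3).
n = 90: τ(90) = 12; 90 ≡ 0 (mod 3).
n = 96: τ(96) = 12; 96 ≡ 0 (mod 3).
n = 108: τ(108) = 12; 108 ≡ 0 (mod 3).
n = 126: τ(126) = 12; 126 ≡ 0 (mod 3).
n = 132: τ(132) = 12; 132 ≡ 0 (mod 3).
n = 140: τ(140) = 12; 140 ≡ 2 (mod 3).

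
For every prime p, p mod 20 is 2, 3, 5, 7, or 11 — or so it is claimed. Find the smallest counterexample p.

We need the least prime p for which the claim fails.
p = 2: 2 mod 20 = 2.
p = 3: 3 mod 20 = 3.
p = 5: 5 mod 20 = 5.
p = 7: 7 mod 20 = 7.
p = 11: 11 mod 20 = 11.
p = 13: 13 mod 20 = 13 — not in {2, 3, 5, 7, 11}.
Hence p = 13 is a counterexample.

p = 13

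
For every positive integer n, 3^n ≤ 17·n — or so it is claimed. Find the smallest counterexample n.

n = 4

A counterexample is any positive integer n such that 3^n > 17·n; we check each in order.
For n = 1, 2, 3 the conclusion holds.
n = 4: 3^n = 81 and 17·n = 68, so 81 > 68.
Hence n = 4 is a counterexample.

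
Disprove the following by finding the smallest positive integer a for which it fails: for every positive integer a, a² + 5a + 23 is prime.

Check each positive integer a in order until a² + 5a + 23 is not prime.
For a = 1, 2, 3, 4, …, 11, 12, 13 the conclusion holds.
a = 14: a² + 5a + 23 = 289 = 17 × 17, composite.

a = 14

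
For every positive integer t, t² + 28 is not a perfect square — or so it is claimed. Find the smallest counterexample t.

We need the least positive integer t for which t² + 28 is a perfect square.
t = 1: 1² + 28 = 29, not a perfect square.
t = 2: 2² + 28 = 32, not a perfect square.
t = 3: 3² + 28 = 37, not a perfect square.
t = 4: 4² + 28 = 44, not a perfect square.
t = 5: 5² + 28 = 53, not a perfect square.
t = 6: 6² + 28 = 64 = 8², a perfect square.
Thus t = 6 disproves the claim, and no smaller t works.

t = 6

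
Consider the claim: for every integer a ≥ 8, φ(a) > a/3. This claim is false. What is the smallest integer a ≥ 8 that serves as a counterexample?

We need the least integer a ≥ 8 for which the claim fails.
a = 8: φ(8) = 4 and 8/3 = 8/3, so φ(8) > 8/3.
a = 9: φ(9) = 6 and 9/3 = 3, so φ(9) > 9/3.
a = 10: φ(10) = 4 and 10/3 = 10/3, so φ(10) > 10/3.
a = 11: φ(11) = 10 and 11/3 = 11/3, so φ(11) > 11/3.
a = 12: φ(12) = 4 and 12/3 = 4, so φ(12) ≤ 12/3.
Hence a = 12 is a counterexample.

a = 12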